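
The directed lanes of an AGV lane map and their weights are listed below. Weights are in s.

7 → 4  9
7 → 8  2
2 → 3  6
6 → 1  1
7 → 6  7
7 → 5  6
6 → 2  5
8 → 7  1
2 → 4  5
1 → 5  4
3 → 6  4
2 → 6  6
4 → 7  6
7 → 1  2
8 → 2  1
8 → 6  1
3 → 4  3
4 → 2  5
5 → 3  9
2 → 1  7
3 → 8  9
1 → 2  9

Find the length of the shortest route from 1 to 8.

Candidate routes:
1–2–3–8: 9+6+9 = 24
1–5–3–4–7–8: 4+9+3+6+2 = 24
1–5–3–8: 4+9+9 = 22
Cheapest is 1–5–3–8 at 22 s.

22 s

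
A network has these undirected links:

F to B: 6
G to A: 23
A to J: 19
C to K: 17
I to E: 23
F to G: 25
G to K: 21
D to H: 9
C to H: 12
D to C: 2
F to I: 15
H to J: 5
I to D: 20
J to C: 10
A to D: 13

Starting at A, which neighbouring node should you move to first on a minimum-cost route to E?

Enumerating some paths:
A → J → C → D → I → E: 19+10+2+20+23 = 74
A → D → I → E: 13+20+23 = 56
The minimum is 56 via A → D → I → E.
So from A the first move is to D.

D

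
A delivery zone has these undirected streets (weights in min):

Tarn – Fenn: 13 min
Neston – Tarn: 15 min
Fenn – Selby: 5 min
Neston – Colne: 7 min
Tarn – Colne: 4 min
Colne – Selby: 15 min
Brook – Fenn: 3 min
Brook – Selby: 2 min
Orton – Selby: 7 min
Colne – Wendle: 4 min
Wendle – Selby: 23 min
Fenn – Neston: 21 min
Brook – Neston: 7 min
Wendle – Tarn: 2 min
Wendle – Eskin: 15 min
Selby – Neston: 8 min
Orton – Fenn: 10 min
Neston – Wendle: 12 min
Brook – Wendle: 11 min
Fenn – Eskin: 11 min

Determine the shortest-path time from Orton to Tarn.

22 min

Candidate routes:
Orton → Selby → Brook → Wendle → Tarn: 7+2+11+2 = 22
Orton → Selby → Brook → Fenn → Tarn: 7+2+3+13 = 25
Orton → Fenn → Tarn: 10+13 = 23
The minimum is 22 min via Orton → Selby → Brook → Wendle → Tarn.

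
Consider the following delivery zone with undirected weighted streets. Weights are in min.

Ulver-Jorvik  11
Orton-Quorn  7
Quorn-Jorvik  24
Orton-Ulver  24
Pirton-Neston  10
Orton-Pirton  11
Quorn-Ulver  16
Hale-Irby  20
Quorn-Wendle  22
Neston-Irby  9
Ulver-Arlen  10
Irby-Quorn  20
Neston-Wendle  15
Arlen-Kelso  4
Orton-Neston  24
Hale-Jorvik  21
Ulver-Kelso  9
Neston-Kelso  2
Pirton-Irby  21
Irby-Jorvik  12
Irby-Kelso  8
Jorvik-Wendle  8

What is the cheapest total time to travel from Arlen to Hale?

Shortest distances from Arlen:
Arlen: 0
Kelso: 4  (via Arlen)
Neston: 6  (via Kelso)
Ulver: 10  (via Arlen)
Irby: 12  (via Kelso)
Pirton: 16  (via Neston)
Wendle: 21  (via Neston)
Jorvik: 21  (via Ulver)
Quorn: 26  (via Ulver)
Orton: 27  (via Pirton)
Hale: 32  (via Irby)
Shortest route: Arlen–Kelso–Irby–Hale = 32 min.

32 min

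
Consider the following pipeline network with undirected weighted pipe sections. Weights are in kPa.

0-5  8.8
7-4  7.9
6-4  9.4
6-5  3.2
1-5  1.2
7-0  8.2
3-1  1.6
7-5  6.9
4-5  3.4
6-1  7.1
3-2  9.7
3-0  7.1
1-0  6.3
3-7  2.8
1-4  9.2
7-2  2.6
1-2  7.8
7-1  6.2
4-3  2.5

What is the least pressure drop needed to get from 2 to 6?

11.4 kPa

Running Dijkstra from 2:
2: 0
7: 2.6  (via 2)
3: 5.4  (via 7)
1: 7  (via 3)
4: 7.9  (via 3)
5: 8.2  (via 1)
0: 10.8  (via 7)
6: 11.4  (via 5)
Shortest route: 2–7–3–1–5–6 = 11.4 kPa.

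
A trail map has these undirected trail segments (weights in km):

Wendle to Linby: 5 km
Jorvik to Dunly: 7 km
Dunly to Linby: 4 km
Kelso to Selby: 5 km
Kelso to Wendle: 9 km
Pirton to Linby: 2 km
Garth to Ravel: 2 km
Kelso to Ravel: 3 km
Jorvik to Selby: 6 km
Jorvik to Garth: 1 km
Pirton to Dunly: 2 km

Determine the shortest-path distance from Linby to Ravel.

Compare a few routes:
Linby → Wendle → Kelso → Ravel: 5+9+3 = 17
Linby → Dunly → Jorvik → Garth → Ravel: 4+7+1+2 = 14
Cheapest is Linby → Dunly → Jorvik → Garth → Ravel at 14 km.

14 km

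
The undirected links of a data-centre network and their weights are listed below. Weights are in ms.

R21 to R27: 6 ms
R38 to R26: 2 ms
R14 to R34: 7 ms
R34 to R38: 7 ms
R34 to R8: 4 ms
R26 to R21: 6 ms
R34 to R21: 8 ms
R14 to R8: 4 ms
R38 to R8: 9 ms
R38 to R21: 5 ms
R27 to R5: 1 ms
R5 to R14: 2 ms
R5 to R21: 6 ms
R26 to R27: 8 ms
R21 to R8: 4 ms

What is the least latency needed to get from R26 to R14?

Candidate routes:
R26–R27–R5–R14: 8+1+2 = 11
R26–R21–R5–R14: 6+6+2 = 14
R26–R21–R8–R14: 6+4+4 = 14
R26–R21–R27–R5–R14: 6+6+1+2 = 15
The minimum is 11 ms via R26–R27–R5–R14.

11 ms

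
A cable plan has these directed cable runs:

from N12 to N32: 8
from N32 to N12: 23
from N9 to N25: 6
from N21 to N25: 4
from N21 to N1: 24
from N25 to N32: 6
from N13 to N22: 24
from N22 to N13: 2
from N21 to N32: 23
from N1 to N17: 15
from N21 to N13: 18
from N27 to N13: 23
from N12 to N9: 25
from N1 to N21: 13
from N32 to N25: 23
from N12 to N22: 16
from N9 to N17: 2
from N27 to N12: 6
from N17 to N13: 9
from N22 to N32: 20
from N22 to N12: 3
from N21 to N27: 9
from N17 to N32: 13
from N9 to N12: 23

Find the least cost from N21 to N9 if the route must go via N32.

Best N21 to N32: N21 → N25 → N32 costing 10
Best N32 to N9: N32 → N12 → N9 costing 48
Total via N32: 10 + 48 = 58.

58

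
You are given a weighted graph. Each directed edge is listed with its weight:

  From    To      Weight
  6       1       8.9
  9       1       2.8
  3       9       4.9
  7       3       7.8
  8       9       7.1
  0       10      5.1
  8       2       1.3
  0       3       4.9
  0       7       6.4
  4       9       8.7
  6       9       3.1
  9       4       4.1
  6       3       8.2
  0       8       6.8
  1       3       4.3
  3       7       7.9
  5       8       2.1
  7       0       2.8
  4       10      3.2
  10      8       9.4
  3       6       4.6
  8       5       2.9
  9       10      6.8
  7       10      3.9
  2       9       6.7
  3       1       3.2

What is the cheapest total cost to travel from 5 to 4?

Compare a few routes:
5 - 8 - 9 - 4: 2.1+7.1+4.1 = 13.3
5 - 8 - 2 - 9 - 4: 2.1+1.3+6.7+4.1 = 14.2
The minimum is 13.3 via 5 - 8 - 9 - 4.

13.3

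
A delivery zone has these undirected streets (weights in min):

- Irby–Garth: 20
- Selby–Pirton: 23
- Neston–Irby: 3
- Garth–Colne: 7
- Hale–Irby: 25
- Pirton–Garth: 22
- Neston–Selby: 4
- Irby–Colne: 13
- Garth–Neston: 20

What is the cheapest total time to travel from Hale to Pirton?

55 min

Shortest distances from Hale:
Hale: 0
Irby: 25  (via Hale)
Neston: 28  (via Irby)
Selby: 32  (via Neston)
Colne: 38  (via Irby)
Garth: 45  (via Irby)
Pirton: 55  (via Selby)
Shortest route: Hale → Irby → Neston → Selby → Pirton = 55 min.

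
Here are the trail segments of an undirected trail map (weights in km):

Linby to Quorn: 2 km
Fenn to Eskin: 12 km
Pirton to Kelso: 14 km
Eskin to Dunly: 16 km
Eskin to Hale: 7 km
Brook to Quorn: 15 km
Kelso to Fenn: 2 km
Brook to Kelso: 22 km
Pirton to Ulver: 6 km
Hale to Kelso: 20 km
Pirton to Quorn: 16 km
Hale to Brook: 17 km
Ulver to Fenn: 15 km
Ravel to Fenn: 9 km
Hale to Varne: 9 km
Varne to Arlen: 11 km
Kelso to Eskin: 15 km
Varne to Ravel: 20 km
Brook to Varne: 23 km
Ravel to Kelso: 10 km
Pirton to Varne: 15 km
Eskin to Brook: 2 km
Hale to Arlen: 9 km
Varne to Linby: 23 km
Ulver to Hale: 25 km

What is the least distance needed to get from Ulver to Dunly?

Shortest distances from Ulver:
Ulver: 0
Pirton: 6  (via Ulver)
Fenn: 15  (via Ulver)
Kelso: 17  (via Fenn)
Varne: 21  (via Pirton)
Quorn: 22  (via Pirton)
Ravel: 24  (via Fenn)
Linby: 24  (via Quorn)
Hale: 25  (via Ulver)
Eskin: 27  (via Fenn)
Brook: 29  (via Eskin)
Arlen: 32  (via Varne)
Dunly: 43  (via Eskin)
Shortest route: Ulver–Fenn–Eskin–Dunly = 43 km.

43 km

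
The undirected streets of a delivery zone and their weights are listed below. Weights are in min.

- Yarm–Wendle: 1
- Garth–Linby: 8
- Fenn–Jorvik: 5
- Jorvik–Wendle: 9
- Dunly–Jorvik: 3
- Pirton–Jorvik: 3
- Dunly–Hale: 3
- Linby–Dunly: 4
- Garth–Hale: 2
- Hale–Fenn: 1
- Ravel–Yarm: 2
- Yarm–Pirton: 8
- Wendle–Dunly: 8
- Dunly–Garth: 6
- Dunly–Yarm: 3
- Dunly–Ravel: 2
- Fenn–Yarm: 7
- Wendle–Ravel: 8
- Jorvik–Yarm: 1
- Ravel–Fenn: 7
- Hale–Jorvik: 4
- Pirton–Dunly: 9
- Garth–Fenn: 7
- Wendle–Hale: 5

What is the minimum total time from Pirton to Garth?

9 min

Running Dijkstra from Pirton:
Pirton: 0
Jorvik: 3  (via Pirton)
Yarm: 4  (via Jorvik)
Wendle: 5  (via Yarm)
Dunly: 6  (via Jorvik)
Ravel: 6  (via Yarm)
Hale: 7  (via Jorvik)
Fenn: 8  (via Jorvik)
Garth: 9  (via Hale)
Shortest route: Pirton → Jorvik → Hale → Garth = 9 min.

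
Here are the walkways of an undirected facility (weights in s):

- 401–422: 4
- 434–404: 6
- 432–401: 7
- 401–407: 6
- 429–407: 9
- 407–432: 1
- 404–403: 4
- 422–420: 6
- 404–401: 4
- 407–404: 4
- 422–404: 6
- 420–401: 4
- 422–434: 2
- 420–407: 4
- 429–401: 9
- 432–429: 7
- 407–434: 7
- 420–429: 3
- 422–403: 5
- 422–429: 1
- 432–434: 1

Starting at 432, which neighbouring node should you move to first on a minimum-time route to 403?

434

Candidate routes:
432 - 434 - 422 - 403: 1+2+5 = 8
432 - 407 - 404 - 403: 1+4+4 = 9
The minimum is 8 s via 432 - 434 - 422 - 403.
So from 432 the first move is to 434.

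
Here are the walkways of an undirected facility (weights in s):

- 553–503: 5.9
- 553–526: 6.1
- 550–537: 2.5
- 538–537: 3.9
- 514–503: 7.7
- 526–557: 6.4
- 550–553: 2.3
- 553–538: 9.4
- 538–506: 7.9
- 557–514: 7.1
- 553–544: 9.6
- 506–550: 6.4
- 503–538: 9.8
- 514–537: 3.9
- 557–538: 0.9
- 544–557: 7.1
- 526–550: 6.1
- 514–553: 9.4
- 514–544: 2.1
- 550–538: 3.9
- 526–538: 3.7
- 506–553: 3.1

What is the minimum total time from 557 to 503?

Running Dijkstra from 557:
557: 0
538: 0.9  (via 557)
526: 4.6  (via 538)
550: 4.8  (via 538)
537: 4.8  (via 538)
544: 7.1  (via 557)
553: 7.1  (via 550)
514: 7.1  (via 557)
506: 8.8  (via 538)
503: 10.7  (via 538)
Shortest route: 557 → 538 → 503 = 10.7 s.

10.7 s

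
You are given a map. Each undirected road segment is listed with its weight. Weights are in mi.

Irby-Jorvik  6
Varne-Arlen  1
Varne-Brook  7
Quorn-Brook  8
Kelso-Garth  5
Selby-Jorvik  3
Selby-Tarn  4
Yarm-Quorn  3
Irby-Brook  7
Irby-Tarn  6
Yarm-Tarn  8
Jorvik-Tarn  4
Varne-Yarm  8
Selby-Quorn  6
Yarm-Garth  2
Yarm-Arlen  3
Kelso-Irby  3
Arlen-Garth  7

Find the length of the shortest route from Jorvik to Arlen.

Shortest distances from Jorvik:
Jorvik: 0
Selby: 3  (via Jorvik)
Tarn: 4  (via Jorvik)
Irby: 6  (via Jorvik)
Kelso: 9  (via Irby)
Quorn: 9  (via Selby)
Yarm: 12  (via Tarn)
Brook: 13  (via Irby)
Garth: 14  (via Kelso)
Arlen: 15  (via Yarm)
Shortest route: Jorvik–Tarn–Yarm–Arlen = 15 mi.

15 mi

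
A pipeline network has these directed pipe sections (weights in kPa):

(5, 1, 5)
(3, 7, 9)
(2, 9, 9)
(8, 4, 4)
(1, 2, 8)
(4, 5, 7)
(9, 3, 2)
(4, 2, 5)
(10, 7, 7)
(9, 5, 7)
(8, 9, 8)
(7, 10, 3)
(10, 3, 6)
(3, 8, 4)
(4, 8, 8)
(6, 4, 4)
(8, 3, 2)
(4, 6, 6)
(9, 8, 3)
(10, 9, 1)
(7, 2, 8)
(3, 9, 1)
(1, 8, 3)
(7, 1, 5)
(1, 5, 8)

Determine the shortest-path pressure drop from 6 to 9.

15 kPa

Shortest distances from 6:
6: 0
4: 4  (via 6)
2: 9  (via 4)
5: 11  (via 4)
8: 12  (via 4)
3: 14  (via 8)
9: 15  (via 3)
Shortest route: 6 → 4 → 8 → 3 → 9 = 15 kPa.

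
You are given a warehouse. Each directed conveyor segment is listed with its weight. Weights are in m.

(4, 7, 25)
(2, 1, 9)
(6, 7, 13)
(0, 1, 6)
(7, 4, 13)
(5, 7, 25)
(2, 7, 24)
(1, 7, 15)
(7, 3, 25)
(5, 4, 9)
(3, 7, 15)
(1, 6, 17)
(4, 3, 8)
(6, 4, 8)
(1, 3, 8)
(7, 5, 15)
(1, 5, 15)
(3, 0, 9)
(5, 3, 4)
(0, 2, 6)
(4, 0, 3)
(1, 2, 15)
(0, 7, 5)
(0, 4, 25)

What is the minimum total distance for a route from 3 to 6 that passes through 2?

41 m

Shortest 3→2: 3–0–2 = 15
Best 2 to 6: 2–1–6 costing 26
Total via 2: 15 + 26 = 41 m.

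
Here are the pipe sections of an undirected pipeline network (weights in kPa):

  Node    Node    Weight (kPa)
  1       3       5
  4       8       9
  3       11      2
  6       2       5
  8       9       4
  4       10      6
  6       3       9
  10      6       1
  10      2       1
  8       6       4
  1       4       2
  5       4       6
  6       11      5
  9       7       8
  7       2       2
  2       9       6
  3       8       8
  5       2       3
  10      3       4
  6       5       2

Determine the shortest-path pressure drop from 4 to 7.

Settle nodes by increasing distance from 4:
4: 0
1: 2  (via 4)
5: 6  (via 4)
10: 6  (via 4)
2: 7  (via 10)
3: 7  (via 1)
6: 7  (via 10)
7: 9  (via 2)
Shortest route: 4 → 10 → 2 → 7 = 9 kPa.

9 kPa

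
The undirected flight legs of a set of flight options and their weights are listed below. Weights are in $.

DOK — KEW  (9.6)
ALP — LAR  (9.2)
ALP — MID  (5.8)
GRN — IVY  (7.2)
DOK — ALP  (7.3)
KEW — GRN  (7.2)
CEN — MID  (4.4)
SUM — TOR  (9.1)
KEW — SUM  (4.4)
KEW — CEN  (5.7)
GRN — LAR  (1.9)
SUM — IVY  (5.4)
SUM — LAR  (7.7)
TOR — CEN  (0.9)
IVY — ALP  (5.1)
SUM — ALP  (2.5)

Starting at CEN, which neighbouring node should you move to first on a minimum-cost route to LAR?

KEW

Compare a few routes:
CEN → KEW → GRN → LAR: 5.7+7.2+1.9 = 14.8
CEN → TOR → SUM → LAR: 0.9+9.1+7.7 = 17.7
The minimum is $14.8 via CEN → KEW → GRN → LAR.
So from CEN the first move is to KEW.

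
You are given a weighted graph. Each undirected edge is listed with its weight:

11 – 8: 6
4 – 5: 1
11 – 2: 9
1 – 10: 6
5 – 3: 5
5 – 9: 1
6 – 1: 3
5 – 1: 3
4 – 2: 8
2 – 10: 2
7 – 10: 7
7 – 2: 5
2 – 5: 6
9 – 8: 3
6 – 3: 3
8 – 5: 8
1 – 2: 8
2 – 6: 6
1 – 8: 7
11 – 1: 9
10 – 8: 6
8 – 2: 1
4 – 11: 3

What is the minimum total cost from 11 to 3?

9

Running Dijkstra from 11:
11: 0
4: 3  (via 11)
5: 4  (via 4)
9: 5  (via 5)
8: 6  (via 11)
1: 7  (via 5)
2: 7  (via 8)
3: 9  (via 5)
Shortest route: 11–4–5–3 = 9.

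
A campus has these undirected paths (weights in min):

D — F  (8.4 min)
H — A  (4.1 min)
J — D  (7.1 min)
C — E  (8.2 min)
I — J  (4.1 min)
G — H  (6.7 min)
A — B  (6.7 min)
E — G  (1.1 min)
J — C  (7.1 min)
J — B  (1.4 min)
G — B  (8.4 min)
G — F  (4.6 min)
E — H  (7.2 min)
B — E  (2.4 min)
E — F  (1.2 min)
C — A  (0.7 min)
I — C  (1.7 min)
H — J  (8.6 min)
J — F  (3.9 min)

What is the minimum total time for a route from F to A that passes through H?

Shortest F→H: F–E–H = 8.4
Best H to A: H–A costing 4.1
Total via H: 8.4 + 4.1 = 12.5 min.

12.5 min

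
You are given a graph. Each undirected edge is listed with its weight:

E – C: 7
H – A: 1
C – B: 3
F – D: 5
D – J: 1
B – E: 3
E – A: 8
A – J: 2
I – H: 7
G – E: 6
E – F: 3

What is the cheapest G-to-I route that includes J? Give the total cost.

25

Shortest G→J: G–E–F–D–J = 15
Shortest J→I: J–A–H–I = 10
Total via J: 15 + 10 = 25.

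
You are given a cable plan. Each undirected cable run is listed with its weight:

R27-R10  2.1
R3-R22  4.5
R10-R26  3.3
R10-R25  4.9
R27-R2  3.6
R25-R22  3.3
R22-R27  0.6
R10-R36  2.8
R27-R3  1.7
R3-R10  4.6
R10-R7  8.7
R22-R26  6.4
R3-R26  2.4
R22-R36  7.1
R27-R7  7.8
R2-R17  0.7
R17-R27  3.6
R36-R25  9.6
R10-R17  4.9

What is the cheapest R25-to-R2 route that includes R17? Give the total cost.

Shortest R25→R17: R25–R22–R27–R17 = 7.5
Shortest R17→R2: R17–R2 = 0.7
Total via R17: 7.5 + 0.7 = 8.2.

8.2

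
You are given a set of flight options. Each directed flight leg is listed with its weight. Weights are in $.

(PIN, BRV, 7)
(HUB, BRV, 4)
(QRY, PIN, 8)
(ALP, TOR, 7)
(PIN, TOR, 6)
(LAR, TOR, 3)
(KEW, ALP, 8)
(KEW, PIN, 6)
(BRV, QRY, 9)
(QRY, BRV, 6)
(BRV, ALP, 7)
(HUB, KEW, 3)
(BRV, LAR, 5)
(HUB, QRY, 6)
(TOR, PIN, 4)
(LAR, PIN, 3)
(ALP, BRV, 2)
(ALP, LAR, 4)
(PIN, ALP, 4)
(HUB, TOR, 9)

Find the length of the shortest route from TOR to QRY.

Shortest distances from TOR:
TOR: 0
PIN: 4  (via TOR)
ALP: 8  (via PIN)
BRV: 10  (via ALP)
LAR: 12  (via ALP)
QRY: 19  (via BRV)
Shortest route: TOR–PIN–ALP–BRV–QRY = $19.

$19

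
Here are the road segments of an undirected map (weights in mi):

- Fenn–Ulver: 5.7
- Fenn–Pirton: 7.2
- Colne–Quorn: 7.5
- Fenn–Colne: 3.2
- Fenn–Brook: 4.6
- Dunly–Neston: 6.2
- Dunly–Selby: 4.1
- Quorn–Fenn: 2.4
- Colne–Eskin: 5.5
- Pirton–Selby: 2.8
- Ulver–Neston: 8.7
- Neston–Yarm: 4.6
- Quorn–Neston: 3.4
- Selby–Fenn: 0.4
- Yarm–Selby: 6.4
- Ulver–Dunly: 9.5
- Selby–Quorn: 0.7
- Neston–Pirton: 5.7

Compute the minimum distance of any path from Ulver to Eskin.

14.4 mi

Candidate routes:
Ulver–Fenn–Selby–Quorn–Colne–Eskin: 5.7+0.4+0.7+7.5+5.5 = 19.8
Ulver–Fenn–Colne–Eskin: 5.7+3.2+5.5 = 14.4
Cheapest is Ulver–Fenn–Colne–Eskin at 14.4 mi.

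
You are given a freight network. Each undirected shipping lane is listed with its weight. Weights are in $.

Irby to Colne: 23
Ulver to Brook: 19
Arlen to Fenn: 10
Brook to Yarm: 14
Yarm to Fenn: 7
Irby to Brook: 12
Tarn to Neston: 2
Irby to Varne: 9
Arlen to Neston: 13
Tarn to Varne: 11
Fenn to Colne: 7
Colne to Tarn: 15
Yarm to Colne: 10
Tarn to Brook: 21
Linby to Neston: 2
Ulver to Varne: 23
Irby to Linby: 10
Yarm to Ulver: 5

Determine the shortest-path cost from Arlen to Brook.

$31

Candidate routes:
Arlen → Neston → Linby → Irby → Brook: 13+2+10+12 = 37
Arlen → Fenn → Yarm → Brook: 10+7+14 = 31
Arlen → Neston → Tarn → Brook: 13+2+21 = 36
Cheapest is Arlen → Fenn → Yarm → Brook at $31.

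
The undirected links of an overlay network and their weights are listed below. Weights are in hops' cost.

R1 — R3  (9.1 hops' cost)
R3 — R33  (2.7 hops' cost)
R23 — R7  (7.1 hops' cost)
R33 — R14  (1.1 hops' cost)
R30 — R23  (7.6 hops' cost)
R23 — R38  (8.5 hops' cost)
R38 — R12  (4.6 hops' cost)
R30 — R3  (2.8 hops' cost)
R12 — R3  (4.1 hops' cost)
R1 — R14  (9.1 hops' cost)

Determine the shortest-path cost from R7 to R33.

Running Dijkstra from R7:
R7: 0
R23: 7.1  (via R7)
R30: 14.7  (via R23)
R38: 15.6  (via R23)
R3: 17.5  (via R30)
R12: 20.2  (via R38)
R33: 20.2  (via R3)
Shortest route: R7–R23–R30–R3–R33 = 20.2 hops' cost.

20.2 hops' cost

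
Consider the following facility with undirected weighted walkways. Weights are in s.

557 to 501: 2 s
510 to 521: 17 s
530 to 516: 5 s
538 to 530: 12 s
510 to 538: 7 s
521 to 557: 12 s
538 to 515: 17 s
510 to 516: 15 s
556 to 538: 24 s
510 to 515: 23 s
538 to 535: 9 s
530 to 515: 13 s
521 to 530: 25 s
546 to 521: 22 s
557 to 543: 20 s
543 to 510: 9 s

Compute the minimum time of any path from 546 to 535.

Enumerating some paths:
546 - 521 - 557 - 543 - 510 - 538 - 535: 22+12+20+9+7+9 = 79
546 - 521 - 510 - 538 - 535: 22+17+7+9 = 55
546 - 521 - 530 - 538 - 535: 22+25+12+9 = 68
The minimum is 55 s via 546 - 521 - 510 - 538 - 535.

55 s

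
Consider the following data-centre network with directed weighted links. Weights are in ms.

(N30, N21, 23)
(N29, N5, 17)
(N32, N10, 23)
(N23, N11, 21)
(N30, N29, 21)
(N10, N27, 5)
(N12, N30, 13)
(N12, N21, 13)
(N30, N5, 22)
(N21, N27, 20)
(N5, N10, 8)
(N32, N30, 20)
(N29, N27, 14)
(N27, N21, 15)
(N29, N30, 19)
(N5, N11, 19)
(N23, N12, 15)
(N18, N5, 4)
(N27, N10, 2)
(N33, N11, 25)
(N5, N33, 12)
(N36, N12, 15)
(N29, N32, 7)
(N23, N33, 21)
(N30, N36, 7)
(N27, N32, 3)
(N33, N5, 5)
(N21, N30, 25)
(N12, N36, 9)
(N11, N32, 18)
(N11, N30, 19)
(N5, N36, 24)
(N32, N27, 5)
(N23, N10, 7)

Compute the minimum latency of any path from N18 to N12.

43 ms

Enumerating some paths:
N18 - N5 - N36 - N12: 4+24+15 = 43
N18 - N5 - N10 - N27 - N32 - N30 - N36 - N12: 4+8+5+3+20+7+15 = 62
N18 - N5 - N11 - N30 - N36 - N12: 4+19+19+7+15 = 64
N18 - N5 - N10 - N27 - N21 - N30 - N36 - N12: 4+8+5+15+25+7+15 = 79
Cheapest is N18 - N5 - N36 - N12 at 43 ms.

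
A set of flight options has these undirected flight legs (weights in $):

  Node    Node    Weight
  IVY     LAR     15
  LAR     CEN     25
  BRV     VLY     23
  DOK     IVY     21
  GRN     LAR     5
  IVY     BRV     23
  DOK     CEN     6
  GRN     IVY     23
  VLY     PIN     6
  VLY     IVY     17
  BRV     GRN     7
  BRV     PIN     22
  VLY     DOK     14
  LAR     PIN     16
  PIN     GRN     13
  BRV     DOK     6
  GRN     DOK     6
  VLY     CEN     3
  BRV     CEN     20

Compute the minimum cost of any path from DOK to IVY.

Running Dijkstra from DOK:
DOK: 0
GRN: 6  (via DOK)
CEN: 6  (via DOK)
BRV: 6  (via DOK)
VLY: 9  (via CEN)
LAR: 11  (via GRN)
PIN: 15  (via VLY)
IVY: 21  (via DOK)
Shortest route: DOK → IVY = $21.

$21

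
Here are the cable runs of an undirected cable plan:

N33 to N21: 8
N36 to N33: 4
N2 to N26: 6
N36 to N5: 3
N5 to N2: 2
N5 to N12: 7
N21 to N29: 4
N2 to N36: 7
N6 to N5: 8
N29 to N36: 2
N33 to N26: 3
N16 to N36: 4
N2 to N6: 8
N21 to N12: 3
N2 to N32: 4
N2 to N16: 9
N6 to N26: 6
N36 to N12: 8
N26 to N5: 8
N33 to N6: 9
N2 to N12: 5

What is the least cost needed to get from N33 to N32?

Shortest distances from N33:
N33: 0
N26: 3  (via N33)
N36: 4  (via N33)
N29: 6  (via N36)
N5: 7  (via N36)
N21: 8  (via N33)
N16: 8  (via N36)
N6: 9  (via N33)
N2: 9  (via N26)
N12: 11  (via N21)
N32: 13  (via N2)
Shortest route: N33 → N26 → N2 → N32 = 13.

13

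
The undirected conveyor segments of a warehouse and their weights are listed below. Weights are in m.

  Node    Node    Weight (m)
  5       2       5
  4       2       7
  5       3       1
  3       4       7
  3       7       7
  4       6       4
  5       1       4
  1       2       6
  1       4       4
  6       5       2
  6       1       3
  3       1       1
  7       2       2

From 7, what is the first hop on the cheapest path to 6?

Compare a few routes:
7 - 3 - 1 - 6: 7+1+3 = 11
7 - 2 - 5 - 6: 2+5+2 = 9
7 - 3 - 5 - 6: 7+1+2 = 10
The minimum is 9 m via 7 - 2 - 5 - 6.
So from 7 the first move is to 2.

2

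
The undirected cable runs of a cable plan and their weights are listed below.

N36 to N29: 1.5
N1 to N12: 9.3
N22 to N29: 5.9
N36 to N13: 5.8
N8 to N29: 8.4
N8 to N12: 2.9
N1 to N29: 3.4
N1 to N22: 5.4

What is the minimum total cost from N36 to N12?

12.8

Enumerating some paths:
N36–N29–N8–N12: 1.5+8.4+2.9 = 12.8
N36–N29–N22–N1–N12: 1.5+5.9+5.4+9.3 = 22.1
N36–N29–N1–N12: 1.5+3.4+9.3 = 14.2
The minimum is 12.8 via N36–N29–N8–N12.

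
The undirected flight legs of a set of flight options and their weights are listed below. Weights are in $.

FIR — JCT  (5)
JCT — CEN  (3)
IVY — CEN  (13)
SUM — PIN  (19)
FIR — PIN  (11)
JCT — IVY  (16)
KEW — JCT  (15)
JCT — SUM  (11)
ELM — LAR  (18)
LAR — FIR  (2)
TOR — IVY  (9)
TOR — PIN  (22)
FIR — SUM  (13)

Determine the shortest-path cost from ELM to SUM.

$33

Enumerating some paths:
ELM - LAR - FIR - JCT - SUM: 18+2+5+11 = 36
ELM - LAR - FIR - PIN - SUM: 18+2+11+19 = 50
ELM - LAR - FIR - SUM: 18+2+13 = 33
Cheapest is ELM - LAR - FIR - SUM at $33.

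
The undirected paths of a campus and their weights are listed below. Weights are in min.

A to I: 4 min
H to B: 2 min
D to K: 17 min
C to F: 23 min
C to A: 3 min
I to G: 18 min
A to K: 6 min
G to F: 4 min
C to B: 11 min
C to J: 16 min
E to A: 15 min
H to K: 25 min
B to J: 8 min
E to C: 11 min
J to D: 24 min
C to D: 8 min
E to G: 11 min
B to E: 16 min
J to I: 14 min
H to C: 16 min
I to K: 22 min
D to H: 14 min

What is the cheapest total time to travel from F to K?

32 min

Settle nodes by increasing distance from F:
F: 0
G: 4  (via F)
E: 15  (via G)
I: 22  (via G)
C: 23  (via F)
A: 26  (via I)
B: 31  (via E)
D: 31  (via C)
K: 32  (via A)
Shortest route: F → G → I → A → K = 32 min.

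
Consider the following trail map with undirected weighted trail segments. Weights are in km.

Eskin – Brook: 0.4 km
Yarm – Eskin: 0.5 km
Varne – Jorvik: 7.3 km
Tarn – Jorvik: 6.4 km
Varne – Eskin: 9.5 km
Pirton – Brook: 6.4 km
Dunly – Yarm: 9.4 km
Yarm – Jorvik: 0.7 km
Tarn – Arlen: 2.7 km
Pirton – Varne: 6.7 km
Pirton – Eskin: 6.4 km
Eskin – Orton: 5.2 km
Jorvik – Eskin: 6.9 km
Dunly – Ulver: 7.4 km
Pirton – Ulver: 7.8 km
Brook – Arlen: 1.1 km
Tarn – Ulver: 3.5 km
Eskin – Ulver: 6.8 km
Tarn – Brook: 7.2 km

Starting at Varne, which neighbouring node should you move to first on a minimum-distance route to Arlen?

Compare a few routes:
Varne → Jorvik → Yarm → Eskin → Brook → Arlen: 7.3+0.7+0.5+0.4+1.1 = 10
Varne → Eskin → Brook → Arlen: 9.5+0.4+1.1 = 11
Varne → Pirton → Brook → Arlen: 6.7+6.4+1.1 = 14.2
Cheapest is Varne → Jorvik → Yarm → Eskin → Brook → Arlen at 10 km.
So from Varne the first move is to Jorvik.

Jorvik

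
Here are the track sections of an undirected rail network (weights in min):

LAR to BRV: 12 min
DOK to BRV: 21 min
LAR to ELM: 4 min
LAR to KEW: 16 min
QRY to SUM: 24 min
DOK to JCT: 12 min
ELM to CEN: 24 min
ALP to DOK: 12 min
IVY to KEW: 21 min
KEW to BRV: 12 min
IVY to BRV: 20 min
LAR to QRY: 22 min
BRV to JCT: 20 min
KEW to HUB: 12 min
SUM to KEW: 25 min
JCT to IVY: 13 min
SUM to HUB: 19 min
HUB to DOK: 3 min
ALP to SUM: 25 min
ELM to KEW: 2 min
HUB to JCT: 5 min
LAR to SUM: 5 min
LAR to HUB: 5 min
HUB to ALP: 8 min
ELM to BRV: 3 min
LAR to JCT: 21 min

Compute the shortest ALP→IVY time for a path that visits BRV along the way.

Best ALP to BRV: ALP → HUB → LAR → ELM → BRV costing 20
Shortest BRV→IVY: BRV → IVY = 20
Total via BRV: 20 + 20 = 40 min.

40 min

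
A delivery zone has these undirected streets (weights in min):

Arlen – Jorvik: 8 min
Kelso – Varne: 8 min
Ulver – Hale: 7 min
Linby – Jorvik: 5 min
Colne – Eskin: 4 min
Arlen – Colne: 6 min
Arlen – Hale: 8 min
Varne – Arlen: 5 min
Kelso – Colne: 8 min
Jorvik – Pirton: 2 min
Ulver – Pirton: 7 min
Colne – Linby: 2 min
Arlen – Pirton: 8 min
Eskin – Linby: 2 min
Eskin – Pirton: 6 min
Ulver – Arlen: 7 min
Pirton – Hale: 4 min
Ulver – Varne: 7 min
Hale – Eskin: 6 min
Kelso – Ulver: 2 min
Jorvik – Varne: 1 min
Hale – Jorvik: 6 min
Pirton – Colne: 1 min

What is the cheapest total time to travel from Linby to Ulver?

Settle nodes by increasing distance from Linby:
Linby: 0
Eskin: 2  (via Linby)
Colne: 2  (via Linby)
Pirton: 3  (via Colne)
Jorvik: 5  (via Linby)
Varne: 6  (via Jorvik)
Hale: 7  (via Pirton)
Arlen: 8  (via Colne)
Kelso: 10  (via Colne)
Ulver: 10  (via Pirton)
Shortest route: Linby–Colne–Pirton–Ulver = 10 min.

10 min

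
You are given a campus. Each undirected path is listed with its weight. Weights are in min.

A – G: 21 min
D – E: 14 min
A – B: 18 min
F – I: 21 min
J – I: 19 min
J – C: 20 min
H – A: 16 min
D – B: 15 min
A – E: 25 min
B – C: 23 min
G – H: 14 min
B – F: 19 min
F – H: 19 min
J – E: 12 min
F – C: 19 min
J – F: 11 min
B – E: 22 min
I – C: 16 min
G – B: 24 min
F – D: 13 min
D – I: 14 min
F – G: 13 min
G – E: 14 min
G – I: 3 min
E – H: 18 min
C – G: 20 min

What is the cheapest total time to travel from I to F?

Compare a few routes:
I → G → F: 3+13 = 16
I → D → F: 14+13 = 27
I → F: 21 = 21
The minimum is 16 min via I → G → F.

16 min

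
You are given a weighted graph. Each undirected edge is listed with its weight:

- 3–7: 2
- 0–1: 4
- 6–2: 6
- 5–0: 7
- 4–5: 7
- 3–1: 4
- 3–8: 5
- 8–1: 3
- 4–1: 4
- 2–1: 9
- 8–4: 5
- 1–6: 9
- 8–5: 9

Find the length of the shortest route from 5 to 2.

Shortest distances from 5:
5: 0
0: 7  (via 5)
4: 7  (via 5)
8: 9  (via 5)
1: 11  (via 0)
3: 14  (via 8)
7: 16  (via 3)
2: 20  (via 1)
Shortest route: 5 → 0 → 1 → 2 = 20.

20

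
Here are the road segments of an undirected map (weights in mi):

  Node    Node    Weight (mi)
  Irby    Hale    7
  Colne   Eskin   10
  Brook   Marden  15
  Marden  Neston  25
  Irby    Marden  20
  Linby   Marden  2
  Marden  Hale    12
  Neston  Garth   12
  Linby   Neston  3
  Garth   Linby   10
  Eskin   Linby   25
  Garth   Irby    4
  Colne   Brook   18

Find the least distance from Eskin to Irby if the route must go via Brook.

59 mi

Shortest Eskin→Brook: Eskin–Colne–Brook = 28
Best Brook to Irby: Brook–Marden–Linby–Garth–Irby costing 31
Total via Brook: 28 + 31 = 59 mi.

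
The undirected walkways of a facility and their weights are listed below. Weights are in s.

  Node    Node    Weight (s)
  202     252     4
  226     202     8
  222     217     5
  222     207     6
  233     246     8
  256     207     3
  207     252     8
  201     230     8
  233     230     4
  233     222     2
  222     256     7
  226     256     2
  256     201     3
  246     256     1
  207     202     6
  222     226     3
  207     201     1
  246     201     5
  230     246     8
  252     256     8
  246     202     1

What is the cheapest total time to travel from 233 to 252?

Enumerating some paths:
233 → 222 → 226 → 256 → 252: 2+3+2+8 = 15
233 → 246 → 202 → 252: 8+1+4 = 13
233 → 222 → 256 → 246 → 202 → 252: 2+7+1+1+4 = 15
233 → 222 → 207 → 252: 2+6+8 = 16
The minimum is 13 s via 233 → 246 → 202 → 252.

13 s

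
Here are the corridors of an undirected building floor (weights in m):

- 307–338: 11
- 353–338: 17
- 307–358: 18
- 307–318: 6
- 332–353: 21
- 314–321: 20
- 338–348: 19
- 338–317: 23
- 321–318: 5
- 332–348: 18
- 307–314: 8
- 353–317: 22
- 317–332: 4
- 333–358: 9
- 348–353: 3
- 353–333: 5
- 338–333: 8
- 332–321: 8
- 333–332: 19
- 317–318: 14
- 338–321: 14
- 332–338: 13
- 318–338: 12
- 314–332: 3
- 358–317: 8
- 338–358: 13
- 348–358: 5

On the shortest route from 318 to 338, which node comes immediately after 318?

Candidate routes:
318 → 307 → 338: 6+11 = 17
318 → 338: 12 = 12
318 → 321 → 332 → 338: 5+8+13 = 26
318 → 321 → 338: 5+14 = 19
The minimum is 12 m via 318 → 338.
So from 318 the first move is to 338.

338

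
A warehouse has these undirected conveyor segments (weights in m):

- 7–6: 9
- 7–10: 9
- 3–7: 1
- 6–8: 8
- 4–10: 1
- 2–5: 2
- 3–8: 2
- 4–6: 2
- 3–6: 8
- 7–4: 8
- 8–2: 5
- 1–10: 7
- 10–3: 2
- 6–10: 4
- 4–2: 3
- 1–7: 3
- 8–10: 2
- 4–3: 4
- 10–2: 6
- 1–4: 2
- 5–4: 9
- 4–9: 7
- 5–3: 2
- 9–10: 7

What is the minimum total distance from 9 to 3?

Enumerating some paths:
9 - 10 - 3: 7+2 = 9
9 - 4 - 3: 7+4 = 11
9 - 4 - 10 - 3: 7+1+2 = 10
The minimum is 9 m via 9 - 10 - 3.

9 m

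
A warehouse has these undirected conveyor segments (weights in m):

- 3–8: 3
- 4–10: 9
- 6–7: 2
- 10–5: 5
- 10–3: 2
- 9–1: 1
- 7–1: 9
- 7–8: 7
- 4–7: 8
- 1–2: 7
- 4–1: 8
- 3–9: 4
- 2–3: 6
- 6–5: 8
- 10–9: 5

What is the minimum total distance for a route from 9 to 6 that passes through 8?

Best 9 to 8: 9 → 3 → 8 costing 7
Best 8 to 6: 8 → 7 → 6 costing 9
Total via 8: 7 + 9 = 16 m.

16 m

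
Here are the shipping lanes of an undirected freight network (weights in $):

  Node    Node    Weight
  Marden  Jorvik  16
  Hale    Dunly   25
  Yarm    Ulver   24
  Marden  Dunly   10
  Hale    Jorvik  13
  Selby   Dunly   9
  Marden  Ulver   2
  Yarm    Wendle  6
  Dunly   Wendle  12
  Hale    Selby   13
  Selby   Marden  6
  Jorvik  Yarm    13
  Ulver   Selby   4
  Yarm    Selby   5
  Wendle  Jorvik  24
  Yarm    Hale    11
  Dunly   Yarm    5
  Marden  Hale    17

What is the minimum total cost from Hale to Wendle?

Candidate routes:
Hale → Yarm → Wendle: 11+6 = 17
Hale → Selby → Yarm → Wendle: 13+5+6 = 24
Hale → Jorvik → Yarm → Wendle: 13+13+6 = 32
Hale → Yarm → Dunly → Wendle: 11+5+12 = 28
The minimum is $17 via Hale → Yarm → Wendle.

$17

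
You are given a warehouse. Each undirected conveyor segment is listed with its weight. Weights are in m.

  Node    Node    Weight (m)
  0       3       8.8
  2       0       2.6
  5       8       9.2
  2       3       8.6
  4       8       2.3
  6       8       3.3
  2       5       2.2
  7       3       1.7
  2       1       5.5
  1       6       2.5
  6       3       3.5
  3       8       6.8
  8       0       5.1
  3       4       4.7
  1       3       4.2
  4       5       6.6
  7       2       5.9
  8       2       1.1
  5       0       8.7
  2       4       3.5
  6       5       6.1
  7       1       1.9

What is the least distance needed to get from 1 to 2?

5.5 m

Compare a few routes:
1–7–2: 1.9+5.9 = 7.8
1–2: 5.5 = 5.5
1–6–8–2: 2.5+3.3+1.1 = 6.9
Cheapest is 1–2 at 5.5 m.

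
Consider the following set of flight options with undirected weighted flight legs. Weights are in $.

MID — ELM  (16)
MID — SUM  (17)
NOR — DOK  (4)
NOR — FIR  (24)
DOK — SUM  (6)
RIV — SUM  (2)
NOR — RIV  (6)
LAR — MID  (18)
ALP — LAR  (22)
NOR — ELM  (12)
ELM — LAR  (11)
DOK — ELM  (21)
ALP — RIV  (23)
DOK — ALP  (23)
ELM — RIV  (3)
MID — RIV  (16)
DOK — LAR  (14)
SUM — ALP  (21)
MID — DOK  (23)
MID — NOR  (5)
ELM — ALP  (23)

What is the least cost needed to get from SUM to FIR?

$32

Compare a few routes:
SUM → MID → NOR → FIR: 17+5+24 = 46
SUM → RIV → ELM → NOR → FIR: 2+3+12+24 = 41
SUM → DOK → NOR → FIR: 6+4+24 = 34
SUM → RIV → NOR → FIR: 2+6+24 = 32
Cheapest is SUM → RIV → NOR → FIR at $32.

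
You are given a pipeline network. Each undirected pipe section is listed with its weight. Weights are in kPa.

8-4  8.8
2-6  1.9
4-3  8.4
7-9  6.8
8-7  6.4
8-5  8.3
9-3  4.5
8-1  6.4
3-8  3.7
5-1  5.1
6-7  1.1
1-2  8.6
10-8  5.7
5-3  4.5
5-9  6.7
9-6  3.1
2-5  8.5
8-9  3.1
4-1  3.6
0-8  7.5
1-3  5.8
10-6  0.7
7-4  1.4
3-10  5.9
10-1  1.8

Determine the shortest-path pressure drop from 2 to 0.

Enumerating some paths:
2 - 6 - 9 - 8 - 0: 1.9+3.1+3.1+7.5 = 15.6
2 - 6 - 7 - 8 - 0: 1.9+1.1+6.4+7.5 = 16.9
2 - 6 - 10 - 8 - 0: 1.9+0.7+5.7+7.5 = 15.8
2 - 6 - 10 - 1 - 8 - 0: 1.9+0.7+1.8+6.4+7.5 = 18.3
Cheapest is 2 - 6 - 9 - 8 - 0 at 15.6 kPa.

15.6 kPa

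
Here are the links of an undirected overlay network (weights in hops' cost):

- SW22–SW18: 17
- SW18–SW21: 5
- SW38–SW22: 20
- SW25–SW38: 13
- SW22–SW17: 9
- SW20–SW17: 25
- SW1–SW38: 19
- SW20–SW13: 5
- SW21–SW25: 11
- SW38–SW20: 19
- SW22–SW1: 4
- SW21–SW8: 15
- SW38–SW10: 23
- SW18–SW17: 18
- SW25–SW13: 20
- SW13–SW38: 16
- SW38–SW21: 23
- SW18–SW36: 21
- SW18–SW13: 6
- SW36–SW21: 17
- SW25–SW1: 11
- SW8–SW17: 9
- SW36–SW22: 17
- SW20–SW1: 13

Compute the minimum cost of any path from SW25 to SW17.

24 hops' cost

Settle nodes by increasing distance from SW25:
SW25: 0
SW21: 11  (via SW25)
SW1: 11  (via SW25)
SW38: 13  (via SW25)
SW22: 15  (via SW1)
SW18: 16  (via SW21)
SW13: 20  (via SW25)
SW17: 24  (via SW22)
Shortest route: SW25–SW1–SW22–SW17 = 24 hops' cost.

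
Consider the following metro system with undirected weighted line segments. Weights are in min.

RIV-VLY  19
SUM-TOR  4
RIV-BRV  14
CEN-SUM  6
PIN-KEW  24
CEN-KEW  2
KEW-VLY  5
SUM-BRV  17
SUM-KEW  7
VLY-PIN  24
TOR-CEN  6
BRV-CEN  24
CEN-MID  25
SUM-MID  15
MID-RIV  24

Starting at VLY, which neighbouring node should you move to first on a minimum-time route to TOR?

KEW

Candidate routes:
VLY–KEW–SUM–TOR: 5+7+4 = 16
VLY–KEW–SUM–CEN–TOR: 5+7+6+6 = 24
VLY–KEW–CEN–TOR: 5+2+6 = 13
VLY–KEW–CEN–SUM–TOR: 5+2+6+4 = 17
Cheapest is VLY–KEW–CEN–TOR at 13 min.
So from VLY the first move is to KEW.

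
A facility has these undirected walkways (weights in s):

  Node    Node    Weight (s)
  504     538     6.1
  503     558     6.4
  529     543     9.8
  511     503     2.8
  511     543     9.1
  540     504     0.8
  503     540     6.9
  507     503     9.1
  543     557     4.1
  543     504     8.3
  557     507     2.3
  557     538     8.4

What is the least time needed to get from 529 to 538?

22.3 s

Settle nodes by increasing distance from 529:
529: 0
543: 9.8  (via 529)
557: 13.9  (via 543)
507: 16.2  (via 557)
504: 18.1  (via 543)
540: 18.9  (via 504)
511: 18.9  (via 543)
503: 21.7  (via 511)
538: 22.3  (via 557)
Shortest route: 529 → 543 → 557 → 538 = 22.3 s.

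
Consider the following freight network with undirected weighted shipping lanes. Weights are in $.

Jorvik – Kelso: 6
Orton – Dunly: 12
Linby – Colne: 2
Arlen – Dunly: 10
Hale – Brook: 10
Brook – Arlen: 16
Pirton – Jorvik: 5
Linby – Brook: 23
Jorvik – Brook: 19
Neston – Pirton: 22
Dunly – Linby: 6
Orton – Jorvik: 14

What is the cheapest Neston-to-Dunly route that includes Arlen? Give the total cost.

$72

Best Neston to Arlen: Neston → Pirton → Jorvik → Brook → Arlen costing 62
Shortest Arlen→Dunly: Arlen → Dunly = 10
Total via Arlen: 62 + 10 = $72.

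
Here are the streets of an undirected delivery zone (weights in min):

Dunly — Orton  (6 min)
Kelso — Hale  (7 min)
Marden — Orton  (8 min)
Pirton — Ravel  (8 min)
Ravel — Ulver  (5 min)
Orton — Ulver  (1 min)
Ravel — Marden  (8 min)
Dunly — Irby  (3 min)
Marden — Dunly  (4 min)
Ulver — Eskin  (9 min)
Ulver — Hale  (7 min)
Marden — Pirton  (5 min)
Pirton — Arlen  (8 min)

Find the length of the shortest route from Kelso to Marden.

23 min

Settle nodes by increasing distance from Kelso:
Kelso: 0
Hale: 7  (via Kelso)
Ulver: 14  (via Hale)
Orton: 15  (via Ulver)
Ravel: 19  (via Ulver)
Dunly: 21  (via Orton)
Marden: 23  (via Orton)
Shortest route: Kelso–Hale–Ulver–Orton–Marden = 23 min.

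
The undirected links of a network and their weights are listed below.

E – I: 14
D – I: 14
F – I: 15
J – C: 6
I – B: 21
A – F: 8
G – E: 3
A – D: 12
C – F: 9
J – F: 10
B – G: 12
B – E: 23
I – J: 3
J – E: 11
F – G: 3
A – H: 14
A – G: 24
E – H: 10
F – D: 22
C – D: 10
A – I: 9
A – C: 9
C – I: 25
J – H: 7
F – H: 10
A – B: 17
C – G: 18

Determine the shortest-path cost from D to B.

Shortest distances from D:
D: 0
C: 10  (via D)
A: 12  (via D)
I: 14  (via D)
J: 16  (via C)
F: 19  (via C)
G: 22  (via F)
H: 23  (via J)
E: 25  (via G)
B: 29  (via A)
Shortest route: D → A → B = 29.

29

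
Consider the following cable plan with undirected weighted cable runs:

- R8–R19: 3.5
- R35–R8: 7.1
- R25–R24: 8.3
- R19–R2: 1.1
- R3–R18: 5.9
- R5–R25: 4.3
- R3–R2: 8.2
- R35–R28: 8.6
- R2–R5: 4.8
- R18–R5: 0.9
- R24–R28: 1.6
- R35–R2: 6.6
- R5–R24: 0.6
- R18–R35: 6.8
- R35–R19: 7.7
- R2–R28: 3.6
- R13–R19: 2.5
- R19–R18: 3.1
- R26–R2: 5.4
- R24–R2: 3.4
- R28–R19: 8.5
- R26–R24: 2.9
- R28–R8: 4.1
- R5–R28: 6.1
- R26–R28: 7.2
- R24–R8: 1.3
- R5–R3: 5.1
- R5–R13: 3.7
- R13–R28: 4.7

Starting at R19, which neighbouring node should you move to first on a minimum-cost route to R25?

Enumerating some paths:
R19 - R18 - R5 - R25: 3.1+0.9+4.3 = 8.3
R19 - R2 - R24 - R5 - R25: 1.1+3.4+0.6+4.3 = 9.4
The minimum is 8.3 via R19 - R18 - R5 - R25.
So from R19 the first move is to R18.

R18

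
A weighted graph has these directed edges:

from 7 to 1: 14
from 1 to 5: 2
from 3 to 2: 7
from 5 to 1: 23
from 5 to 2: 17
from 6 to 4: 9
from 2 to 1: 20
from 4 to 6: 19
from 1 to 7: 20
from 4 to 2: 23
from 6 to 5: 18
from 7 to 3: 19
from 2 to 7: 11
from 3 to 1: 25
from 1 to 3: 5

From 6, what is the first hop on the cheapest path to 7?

4

Compare a few routes:
6 → 5 → 1 → 7: 18+23+20 = 61
6 → 4 → 2 → 7: 9+23+11 = 43
6 → 5 → 2 → 7: 18+17+11 = 46
The minimum is 43 via 6 → 4 → 2 → 7.
So from 6 the first move is to 4.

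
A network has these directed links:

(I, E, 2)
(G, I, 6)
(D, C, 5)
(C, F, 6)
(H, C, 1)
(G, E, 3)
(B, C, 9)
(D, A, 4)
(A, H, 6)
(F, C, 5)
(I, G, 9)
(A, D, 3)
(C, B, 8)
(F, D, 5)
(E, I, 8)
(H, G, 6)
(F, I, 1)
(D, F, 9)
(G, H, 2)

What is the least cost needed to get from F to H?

Candidate routes:
F - I - G - H: 1+9+2 = 12
F - D - A - H: 5+4+6 = 15
Cheapest is F - I - G - H at 12.

12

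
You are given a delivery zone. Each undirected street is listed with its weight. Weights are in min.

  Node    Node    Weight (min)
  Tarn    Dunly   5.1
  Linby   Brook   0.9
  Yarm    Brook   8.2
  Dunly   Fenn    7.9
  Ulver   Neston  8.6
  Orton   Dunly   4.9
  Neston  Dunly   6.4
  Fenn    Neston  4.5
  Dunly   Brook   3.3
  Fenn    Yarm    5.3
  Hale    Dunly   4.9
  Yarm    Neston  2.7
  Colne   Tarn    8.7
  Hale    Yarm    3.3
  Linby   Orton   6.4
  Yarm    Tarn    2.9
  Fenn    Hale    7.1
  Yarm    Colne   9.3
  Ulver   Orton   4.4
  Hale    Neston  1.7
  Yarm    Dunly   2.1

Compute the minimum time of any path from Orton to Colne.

16.3 min

Enumerating some paths:
Orton → Dunly → Yarm → Tarn → Colne: 4.9+2.1+2.9+8.7 = 18.6
Orton → Dunly → Yarm → Colne: 4.9+2.1+9.3 = 16.3
Cheapest is Orton → Dunly → Yarm → Colne at 16.3 min.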